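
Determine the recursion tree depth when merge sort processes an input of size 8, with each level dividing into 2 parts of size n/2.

For divide and conquer with division factor 2:

Problem sizes at each level:
Level 0: 8
Level 1: 4
Level 2: 2
Level 3: 1

The root is level 0 and the size-1 base case is level 3 (the tree spans levels 0 through 3, i.e. 4 levels counting the root), so the depth is the number of divisions: log_2(8) = 3

The recursion tree depth is log_2(8) = 3. At each level, the problem size is divided by 2, so it takes 3 divisions to reduce to a base case of size 1. The algorithm makes 2 recursive calls at each level.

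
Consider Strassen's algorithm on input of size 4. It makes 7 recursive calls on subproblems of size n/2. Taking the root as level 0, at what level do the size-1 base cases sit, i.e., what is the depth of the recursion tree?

For divide and conquer with division factor 2:

Problem sizes at each level:
Level 0: 4
Level 1: 2
Level 2: 1

The root is level 0 and the size-1 base case is level 2 (the tree spans levels 0 through 2, i.e. 3 levels counting the root), so the depth is the number of divisions: log_2(4) = 2

The recursion tree depth is log_2(4) = 2. At each level, the problem size is divided by 2, so it takes 2 divisions to reduce to a base case of size 1. The algorithm makes 7 recursive calls at each level.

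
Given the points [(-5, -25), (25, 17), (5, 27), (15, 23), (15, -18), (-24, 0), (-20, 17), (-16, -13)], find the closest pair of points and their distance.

Computing all pairwise distances among 8 points:

d((-5, -25), (25, 17)) = 51.614
d((-5, -25), (5, 27)) = 52.9528
d((-5, -25), (15, 23)) = 52.0
d((-5, -25), (15, -18)) = 21.1896
d((-5, -25), (-24, 0)) = 31.4006
d((-5, -25), (-20, 17)) = 44.5982
d((-5, -25), (-16, -13)) = 16.2788
d((25, 17), (5, 27)) = 22.3607
d((25, 17), (15, 23)) = 11.6619
d((25, 17), (15, -18)) = 36.4005
d((25, 17), (-24, 0)) = 51.8652
d((25, 17), (-20, 17)) = 45.0
d((25, 17), (-16, -13)) = 50.8035
d((5, 27), (15, 23)) = 10.7703 <-- minimum
d((5, 27), (15, -18)) = 46.0977
d((5, 27), (-24, 0)) = 39.6232
d((5, 27), (-20, 17)) = 26.9258
d((5, 27), (-16, -13)) = 45.1774
d((15, 23), (15, -18)) = 41.0
d((15, 23), (-24, 0)) = 45.2769
d((15, 23), (-20, 17)) = 35.5106
d((15, 23), (-16, -13)) = 47.5079
d((15, -18), (-24, 0)) = 42.9535
d((15, -18), (-20, 17)) = 49.4975
d((15, -18), (-16, -13)) = 31.4006
d((-24, 0), (-20, 17)) = 17.4642
d((-24, 0), (-16, -13)) = 15.2643
d((-20, 17), (-16, -13)) = 30.2655

Closest pair: (5, 27) and (15, 23) with distance 10.7703

The closest pair is (5, 27) and (15, 23) with Euclidean distance 10.7703. For 8 points, brute-force pairwise comparison is shown above. For large n, the divide-and-conquer algorithm (sort by x, recurse on halves, check the dividing strip) achieves O(n log n).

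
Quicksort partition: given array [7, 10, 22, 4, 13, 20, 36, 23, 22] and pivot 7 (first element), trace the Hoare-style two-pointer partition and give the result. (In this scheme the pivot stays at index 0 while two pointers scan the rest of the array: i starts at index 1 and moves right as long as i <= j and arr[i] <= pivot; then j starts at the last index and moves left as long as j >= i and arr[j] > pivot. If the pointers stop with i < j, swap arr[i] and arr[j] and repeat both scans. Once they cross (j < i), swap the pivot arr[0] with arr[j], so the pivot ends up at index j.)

Hoare-style two-pointer partition with pivot = 7:

Initial array: [7, 10, 22, 4, 13, 20, 36, 23, 22]

Pointers start at i = 1, j = 8.
i stops at index 1 (arr[1]=10 > 7), j stops at index 3 (arr[3]=4 <= 7): swap arr[1] and arr[3], array becomes [7, 4, 22, 10, 13, 20, 36, 23, 22]
i ends at 2, j ends at 1: the pointers have crossed (j < i), so scanning stops.

Swap pivot arr[0] with arr[1] to place pivot at position 1: [4, 7, 22, 10, 13, 20, 36, 23, 22]
Pivot position: 1

After partitioning with pivot 7, the array becomes [4, 7, 22, 10, 13, 20, 36, 23, 22]. The pivot is placed at index 1. All elements to the left of the pivot are <= 7, and all elements to the right are > 7.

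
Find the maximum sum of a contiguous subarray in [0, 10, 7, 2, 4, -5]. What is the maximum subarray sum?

Using Kadane's algorithm on [0, 10, 7, 2, 4, -5]:

Scanning through the array:
Position 1 (value 10): max_ending_here = 10, max_so_far = 10
Position 2 (value 7): max_ending_here = 17, max_so_far = 17
Position 3 (value 2): max_ending_here = 19, max_so_far = 19
Position 4 (value 4): max_ending_here = 23, max_so_far = 23
Position 5 (value -5): max_ending_here = 18, max_so_far = 23

Maximum subarray: [0, 10, 7, 2, 4]
Maximum sum: 23

The maximum subarray is [0, 10, 7, 2, 4] with sum 23. This subarray runs from index 0 to index 4.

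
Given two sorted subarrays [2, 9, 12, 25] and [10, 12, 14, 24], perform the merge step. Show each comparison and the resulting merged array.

Merging process:

Compare 2 vs 10: take 2 from left. Merged: [2]
Compare 9 vs 10: take 9 from left. Merged: [2, 9]
Compare 12 vs 10: take 10 from right. Merged: [2, 9, 10]
Compare 12 vs 12: take 12 from left. Merged: [2, 9, 10, 12]
Compare 25 vs 12: take 12 from right. Merged: [2, 9, 10, 12, 12]
Compare 25 vs 14: take 14 from right. Merged: [2, 9, 10, 12, 12, 14]
Compare 25 vs 24: take 24 from right. Merged: [2, 9, 10, 12, 12, 14, 24]
Append remaining from left: [25]. Merged: [2, 9, 10, 12, 12, 14, 24, 25]

Final merged array: [2, 9, 10, 12, 12, 14, 24, 25]
Total comparisons: 7

The merged array is [2, 9, 10, 12, 12, 14, 24, 25], requiring 7 comparisons. The merge step runs in O(n) time where n is the total number of elements.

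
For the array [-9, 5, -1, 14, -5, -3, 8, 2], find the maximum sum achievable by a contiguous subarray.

Using Kadane's algorithm on [-9, 5, -1, 14, -5, -3, 8, 2]:

Scanning through the array:
Position 1 (value 5): max_ending_here = 5, max_so_far = 5
Position 2 (value -1): max_ending_here = 4, max_so_far = 5
Position 3 (value 14): max_ending_here = 18, max_so_far = 18
Position 4 (value -5): max_ending_here = 13, max_so_far = 18
Position 5 (value -3): max_ending_here = 10, max_so_far = 18
Position 6 (value 8): max_ending_here = 18, max_so_far = 18
Position 7 (value 2): max_ending_here = 20, max_so_far = 20

Maximum subarray: [5, -1, 14, -5, -3, 8, 2]
Maximum sum: 20

The maximum subarray is [5, -1, 14, -5, -3, 8, 2] with sum 20. This subarray runs from index 1 to index 7.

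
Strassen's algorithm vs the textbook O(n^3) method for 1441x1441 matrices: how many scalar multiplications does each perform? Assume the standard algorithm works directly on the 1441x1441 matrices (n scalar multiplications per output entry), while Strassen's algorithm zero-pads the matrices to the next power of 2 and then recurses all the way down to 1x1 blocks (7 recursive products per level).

Matrix multiplication for 1441x1441 matrices:

Strassen's algorithm requires power-of-2 dimensions. Pad 1441x1441 to 2048x2048 (next power of 2).

Standard algorithm: 1441^3 = 2992209121 multiplications
Strassen's algorithm: 7^(log2(2048)) = 7^11 = 1977326743 multiplications
Savings: 2992209121 - 1977326743 = 1014882378 multiplications

Standard: 2992209121 multiplications (1441^3). Strassen: 1977326743 multiplications (7^11, after padding to 2048x2048). Strassen reduces 8 recursive multiplications to 7 at each level.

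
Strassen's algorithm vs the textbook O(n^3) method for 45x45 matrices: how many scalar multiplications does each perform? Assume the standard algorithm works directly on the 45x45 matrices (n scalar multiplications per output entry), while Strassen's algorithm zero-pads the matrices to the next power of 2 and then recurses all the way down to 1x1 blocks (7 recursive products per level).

Matrix multiplication for 45x45 matrices:

Strassen's algorithm requires power-of-2 dimensions. Pad 45x45 to 64x64 (next power of 2).

Standard algorithm: 45^3 = 91125 multiplications
Strassen's algorithm: 7^(log2(64)) = 7^6 = 117649 multiplications
Difference: 91125 - 117649 = -26524 (Strassen uses MORE here due to padding overhead — for small or just-over-power-of-2 n, padding can outweigh the per-level savings)

Standard: 91125 multiplications (45^3). Strassen: 117649 multiplications (7^6, after padding to 64x64). Strassen reduces 8 recursive multiplications to 7 at each level.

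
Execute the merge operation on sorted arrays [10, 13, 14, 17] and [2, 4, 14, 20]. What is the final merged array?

Merging process:

Compare 10 vs 2: take 2 from right. Merged: [2]
Compare 10 vs 4: take 4 from right. Merged: [2, 4]
Compare 10 vs 14: take 10 from left. Merged: [2, 4, 10]
Compare 13 vs 14: take 13 from left. Merged: [2, 4, 10, 13]
Compare 14 vs 14: take 14 from left. Merged: [2, 4, 10, 13, 14]
Compare 17 vs 14: take 14 from right. Merged: [2, 4, 10, 13, 14, 14]
Compare 17 vs 20: take 17 from left. Merged: [2, 4, 10, 13, 14, 14, 17]
Append remaining from right: [20]. Merged: [2, 4, 10, 13, 14, 14, 17, 20]

Final merged array: [2, 4, 10, 13, 14, 14, 17, 20]
Total comparisons: 7

The merged array is [2, 4, 10, 13, 14, 14, 17, 20], requiring 7 comparisons. The merge step runs in O(n) time where n is the total number of elements.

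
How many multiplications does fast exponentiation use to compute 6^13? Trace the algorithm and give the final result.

Computing 6^13 by squaring (build up from 6^1; each line after the first costs one multiplication):

6^1 = 6
6^2 = (6^1)^2 = 6^2 = 36
6^3 = 6 * 6^2 = 6 * 36 = 216
6^6 = (6^3)^2 = 216^2 = 46656
6^12 = (6^6)^2 = 46656^2 = 2176782336
6^13 = 6 * 6^12 = 6 * 2176782336 = 13060694016

Result: 13060694016
Multiplications needed: 5 (5 lines after 6^1)

6^13 = 13060694016. Using exponentiation by squaring, this requires 5 multiplications. The key idea: if the exponent is even, square the half-power; if odd, multiply by the base once.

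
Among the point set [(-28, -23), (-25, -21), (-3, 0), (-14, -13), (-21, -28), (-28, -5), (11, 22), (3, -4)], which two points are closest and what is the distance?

Computing all pairwise distances among 8 points:

d((-28, -23), (-25, -21)) = 3.6056 <-- minimum
d((-28, -23), (-3, 0)) = 33.9706
d((-28, -23), (-14, -13)) = 17.2047
d((-28, -23), (-21, -28)) = 8.6023
d((-28, -23), (-28, -5)) = 18.0
d((-28, -23), (11, 22)) = 59.5483
d((-28, -23), (3, -4)) = 36.3593
d((-25, -21), (-3, 0)) = 30.4138
d((-25, -21), (-14, -13)) = 13.6015
d((-25, -21), (-21, -28)) = 8.0623
d((-25, -21), (-28, -5)) = 16.2788
d((-25, -21), (11, 22)) = 56.0803
d((-25, -21), (3, -4)) = 32.7567
d((-3, 0), (-14, -13)) = 17.0294
d((-3, 0), (-21, -28)) = 33.2866
d((-3, 0), (-28, -5)) = 25.4951
d((-3, 0), (11, 22)) = 26.0768
d((-3, 0), (3, -4)) = 7.2111
d((-14, -13), (-21, -28)) = 16.5529
d((-14, -13), (-28, -5)) = 16.1245
d((-14, -13), (11, 22)) = 43.0116
d((-14, -13), (3, -4)) = 19.2354
d((-21, -28), (-28, -5)) = 24.0416
d((-21, -28), (11, 22)) = 59.3633
d((-21, -28), (3, -4)) = 33.9411
d((-28, -5), (11, 22)) = 47.4342
d((-28, -5), (3, -4)) = 31.0161
d((11, 22), (3, -4)) = 27.2029

Closest pair: (-28, -23) and (-25, -21) with distance 3.6056

The closest pair is (-28, -23) and (-25, -21) with Euclidean distance 3.6056. For 8 points, brute-force pairwise comparison is shown above. For large n, the divide-and-conquer algorithm (sort by x, recurse on halves, check the dividing strip) achieves O(n log n).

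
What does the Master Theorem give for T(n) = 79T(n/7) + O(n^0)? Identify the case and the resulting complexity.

Master Theorem for T(n) = 79T(n/7) + O(n^0):

a = 79, b = 7, c = 0
log_b(a) = log_7(79) = 2.2455

Case 1: c = 0 < log_7(79) = 2.2455
T(n) = O(n^(log_7 79))

For T(n) = 79T(n/7) + O(n^0): log_7(79) = 2.2455. This is Case 1 of the Master Theorem (c < log_b(a), work dominated by leaves), giving O(n^(log_7 79)).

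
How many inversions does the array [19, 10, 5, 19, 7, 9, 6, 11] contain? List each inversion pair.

Finding inversions in [19, 10, 5, 19, 7, 9, 6, 11]:

(0, 1): arr[0]=19 > arr[1]=10
(0, 2): arr[0]=19 > arr[2]=5
(0, 4): arr[0]=19 > arr[4]=7
(0, 5): arr[0]=19 > arr[5]=9
(0, 6): arr[0]=19 > arr[6]=6
(0, 7): arr[0]=19 > arr[7]=11
(1, 2): arr[1]=10 > arr[2]=5
(1, 4): arr[1]=10 > arr[4]=7
(1, 5): arr[1]=10 > arr[5]=9
(1, 6): arr[1]=10 > arr[6]=6
(3, 4): arr[3]=19 > arr[4]=7
(3, 5): arr[3]=19 > arr[5]=9
(3, 6): arr[3]=19 > arr[6]=6
(3, 7): arr[3]=19 > arr[7]=11
(4, 6): arr[4]=7 > arr[6]=6
(5, 6): arr[5]=9 > arr[6]=6

Total inversions: 16

The array has 16 inversion(s): (0,1), (0,2), (0,4), (0,5), (0,6), (0,7), (1,2), (1,4), (1,5), (1,6), (3,4), (3,5), (3,6), (3,7), (4,6), (5,6). Each pair (i,j) satisfies i < j and arr[i] > arr[j].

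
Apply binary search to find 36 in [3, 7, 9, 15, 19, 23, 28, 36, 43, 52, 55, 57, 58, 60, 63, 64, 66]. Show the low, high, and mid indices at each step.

Binary search for 36 in [3, 7, 9, 15, 19, 23, 28, 36, 43, 52, 55, 57, 58, 60, 63, 64, 66]:

lo=0, hi=16, mid=8, arr[mid]=43 -> 43 > 36, search left half
lo=0, hi=7, mid=3, arr[mid]=15 -> 15 < 36, search right half
lo=4, hi=7, mid=5, arr[mid]=23 -> 23 < 36, search right half
lo=6, hi=7, mid=6, arr[mid]=28 -> 28 < 36, search right half
lo=7, hi=7, mid=7, arr[mid]=36 -> Found target at index 7!

Binary search finds 36 at index 7 after 5 comparisons. The search repeatedly halves the search space by comparing with the middle element.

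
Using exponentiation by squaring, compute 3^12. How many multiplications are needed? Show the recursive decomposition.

Computing 3^12 by squaring (build up from 3^1; each line after the first costs one multiplication):

3^1 = 3
3^2 = (3^1)^2 = 3^2 = 9
3^3 = 3 * 3^2 = 3 * 9 = 27
3^6 = (3^3)^2 = 27^2 = 729
3^12 = (3^6)^2 = 729^2 = 531441

Result: 531441
Multiplications needed: 4 (4 lines after 3^1)

3^12 = 531441. Using exponentiation by squaring, this requires 4 multiplications. The key idea: if the exponent is even, square the half-power; if odd, multiply by the base once.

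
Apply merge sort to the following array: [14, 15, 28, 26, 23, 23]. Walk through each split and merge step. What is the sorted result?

Merge sort trace:

Split: [14, 15, 28, 26, 23, 23] -> [14, 15, 28] and [26, 23, 23]
  Split: [14, 15, 28] -> [14] and [15, 28]
    Split: [15, 28] -> [15] and [28]
    Merge: [15] + [28] -> [15, 28]
  Merge: [14] + [15, 28] -> [14, 15, 28]
  Split: [26, 23, 23] -> [26] and [23, 23]
    Split: [23, 23] -> [23] and [23]
    Merge: [23] + [23] -> [23, 23]
  Merge: [26] + [23, 23] -> [23, 23, 26]
Merge: [14, 15, 28] + [23, 23, 26] -> [14, 15, 23, 23, 26, 28]

Final sorted array: [14, 15, 23, 23, 26, 28]

The merge sort proceeds by recursively splitting the array and merging sorted halves.
After all merges, the sorted array is [14, 15, 23, 23, 26, 28].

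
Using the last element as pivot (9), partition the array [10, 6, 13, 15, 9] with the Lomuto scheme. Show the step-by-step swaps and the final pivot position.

Lomuto partition with pivot = 9:

Initial array: [10, 6, 13, 15, 9]

arr[0]=10 > 9: no swap
arr[1]=6 <= 9: swap with position 0, array becomes [6, 10, 13, 15, 9]
arr[2]=13 > 9: no swap
arr[3]=15 > 9: no swap

Place pivot at position 1: [6, 9, 13, 15, 10]
Pivot position: 1

After partitioning with pivot 9, the array becomes [6, 9, 13, 15, 10]. The pivot is placed at index 1. All elements to the left of the pivot are <= 9, and all elements to the right are > 9.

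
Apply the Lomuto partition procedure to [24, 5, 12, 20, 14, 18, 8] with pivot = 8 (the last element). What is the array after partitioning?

Lomuto partition with pivot = 8:

Initial array: [24, 5, 12, 20, 14, 18, 8]

arr[0]=24 > 8: no swap
arr[1]=5 <= 8: swap with position 0, array becomes [5, 24, 12, 20, 14, 18, 8]
arr[2]=12 > 8: no swap
arr[3]=20 > 8: no swap
arr[4]=14 > 8: no swap
arr[5]=18 > 8: no swap

Place pivot at position 1: [5, 8, 12, 20, 14, 18, 24]
Pivot position: 1

After partitioning with pivot 8, the array becomes [5, 8, 12, 20, 14, 18, 24]. The pivot is placed at index 1. All elements to the left of the pivot are <= 8, and all elements to the right are > 8.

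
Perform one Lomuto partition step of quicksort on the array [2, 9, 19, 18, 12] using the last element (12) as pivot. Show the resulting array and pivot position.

Lomuto partition with pivot = 12:

Initial array: [2, 9, 19, 18, 12]

arr[0]=2 <= 12: swap with position 0, array becomes [2, 9, 19, 18, 12]
arr[1]=9 <= 12: swap with position 1, array becomes [2, 9, 19, 18, 12]
arr[2]=19 > 12: no swap
arr[3]=18 > 12: no swap

Place pivot at position 2: [2, 9, 12, 18, 19]
Pivot position: 2

After partitioning with pivot 12, the array becomes [2, 9, 12, 18, 19]. The pivot is placed at index 2. All elements to the left of the pivot are <= 12, and all elements to the right are > 12.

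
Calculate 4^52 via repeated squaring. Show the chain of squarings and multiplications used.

Computing 4^52 by squaring (build up from 4^1; each line after the first costs one multiplication):

4^1 = 4
4^2 = (4^1)^2 = 4^2 = 16
4^3 = 4 * 4^2 = 4 * 16 = 64
4^6 = (4^3)^2 = 64^2 = 4096
4^12 = (4^6)^2 = 4096^2 = 16777216
4^13 = 4 * 4^12 = 4 * 16777216 = 67108864
4^26 = (4^13)^2 = 67108864^2 = 4503599627370496
4^52 = (4^26)^2 = 4503599627370496^2 = 20282409603651670423947251286016

Result: 20282409603651670423947251286016
Multiplications needed: 7 (7 lines after 4^1)

4^52 = 20282409603651670423947251286016. Using exponentiation by squaring, this requires 7 multiplications. The key idea: if the exponent is even, square the half-power; if odd, multiply by the base once.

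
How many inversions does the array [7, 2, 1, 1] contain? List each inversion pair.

Finding inversions in [7, 2, 1, 1]:

(0, 1): arr[0]=7 > arr[1]=2
(0, 2): arr[0]=7 > arr[2]=1
(0, 3): arr[0]=7 > arr[3]=1
(1, 2): arr[1]=2 > arr[2]=1
(1, 3): arr[1]=2 > arr[3]=1

Total inversions: 5

The array has 5 inversion(s): (0,1), (0,2), (0,3), (1,2), (1,3). Each pair (i,j) satisfies i < j and arr[i] > arr[j].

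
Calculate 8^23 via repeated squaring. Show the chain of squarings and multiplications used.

Computing 8^23 by squaring (build up from 8^1; each line after the first costs one multiplication):

8^1 = 8
8^2 = (8^1)^2 = 8^2 = 64
8^4 = (8^2)^2 = 64^2 = 4096
8^5 = 8 * 8^4 = 8 * 4096 = 32768
8^10 = (8^5)^2 = 32768^2 = 1073741824
8^11 = 8 * 8^10 = 8 * 1073741824 = 8589934592
8^22 = (8^11)^2 = 8589934592^2 = 73786976294838206464
8^23 = 8 * 8^22 = 8 * 73786976294838206464 = 590295810358705651712

Result: 590295810358705651712
Multiplications needed: 7 (7 lines after 8^1)

8^23 = 590295810358705651712. Using exponentiation by squaring, this requires 7 multiplications. The key idea: if the exponent is even, square the half-power; if odd, multiply by the base once.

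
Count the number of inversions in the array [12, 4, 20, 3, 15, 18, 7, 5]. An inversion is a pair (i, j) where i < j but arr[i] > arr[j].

Finding inversions in [12, 4, 20, 3, 15, 18, 7, 5]:

(0, 1): arr[0]=12 > arr[1]=4
(0, 3): arr[0]=12 > arr[3]=3
(0, 6): arr[0]=12 > arr[6]=7
(0, 7): arr[0]=12 > arr[7]=5
(1, 3): arr[1]=4 > arr[3]=3
(2, 3): arr[2]=20 > arr[3]=3
(2, 4): arr[2]=20 > arr[4]=15
(2, 5): arr[2]=20 > arr[5]=18
(2, 6): arr[2]=20 > arr[6]=7
(2, 7): arr[2]=20 > arr[7]=5
(4, 6): arr[4]=15 > arr[6]=7
(4, 7): arr[4]=15 > arr[7]=5
(5, 6): arr[5]=18 > arr[6]=7
(5, 7): arr[5]=18 > arr[7]=5
(6, 7): arr[6]=7 > arr[7]=5

Total inversions: 15

The array has 15 inversion(s): (0,1), (0,3), (0,6), (0,7), (1,3), (2,3), (2,4), (2,5), (2,6), (2,7), (4,6), (4,7), (5,6), (5,7), (6,7). Each pair (i,j) satisfies i < j and arr[i] > arr[j].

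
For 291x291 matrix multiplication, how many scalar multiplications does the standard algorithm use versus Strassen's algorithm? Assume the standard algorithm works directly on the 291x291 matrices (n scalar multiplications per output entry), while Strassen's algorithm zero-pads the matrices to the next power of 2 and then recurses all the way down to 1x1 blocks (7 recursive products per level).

Matrix multiplication for 291x291 matrices:

Strassen's algorithm requires power-of-2 dimensions. Pad 291x291 to 512x512 (next power of 2).

Standard algorithm: 291^3 = 24642171 multiplications
Strassen's algorithm: 7^(log2(512)) = 7^9 = 40353607 multiplications
Difference: 24642171 - 40353607 = -15711436 (Strassen uses MORE here due to padding overhead — for small or just-over-power-of-2 n, padding can outweigh the per-level savings)

Standard: 24642171 multiplications (291^3). Strassen: 40353607 multiplications (7^9, after padding to 512x512). Strassen reduces 8 recursive multiplications to 7 at each level.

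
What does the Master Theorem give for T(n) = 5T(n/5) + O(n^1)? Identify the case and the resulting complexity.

Master Theorem for T(n) = 5T(n/5) + O(n^1):

a = 5, b = 5, c = 1
log_b(a) = log_5(5) = 1.0000

Case 2: c = 1 = log_5(5) = 1.0000
T(n) = O(n^1 log n) = O(n log n)

For T(n) = 5T(n/5) + O(n^1): log_5(5) = 1.0000. This is Case 2 of the Master Theorem (c = log_b(a), equal work at all levels), giving O(n log n).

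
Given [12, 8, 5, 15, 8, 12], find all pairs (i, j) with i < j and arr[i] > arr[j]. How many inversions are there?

Finding inversions in [12, 8, 5, 15, 8, 12]:

(0, 1): arr[0]=12 > arr[1]=8
(0, 2): arr[0]=12 > arr[2]=5
(0, 4): arr[0]=12 > arr[4]=8
(1, 2): arr[1]=8 > arr[2]=5
(3, 4): arr[3]=15 > arr[4]=8
(3, 5): arr[3]=15 > arr[5]=12

Total inversions: 6

The array has 6 inversion(s): (0,1), (0,2), (0,4), (1,2), (3,4), (3,5). Each pair (i,j) satisfies i < j and arr[i] > arr[j].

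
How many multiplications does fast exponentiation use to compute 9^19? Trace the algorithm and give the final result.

Computing 9^19 by squaring (build up from 9^1; each line after the first costs one multiplication):

9^1 = 9
9^2 = (9^1)^2 = 9^2 = 81
9^4 = (9^2)^2 = 81^2 = 6561
9^8 = (9^4)^2 = 6561^2 = 43046721
9^9 = 9 * 9^8 = 9 * 43046721 = 387420489
9^18 = (9^9)^2 = 387420489^2 = 150094635296999121
9^19 = 9 * 9^18 = 9 * 150094635296999121 = 1350851717672992089

Result: 1350851717672992089
Multiplications needed: 6 (6 lines after 9^1)

9^19 = 1350851717672992089. Using exponentiation by squaring, this requires 6 multiplications. The key idea: if the exponent is even, square the half-power; if odd, multiply by the base once.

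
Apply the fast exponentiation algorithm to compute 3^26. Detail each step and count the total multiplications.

Computing 3^26 by squaring (build up from 3^1; each line after the first costs one multiplication):

3^1 = 3
3^2 = (3^1)^2 = 3^2 = 9
3^3 = 3 * 3^2 = 3 * 9 = 27
3^6 = (3^3)^2 = 27^2 = 729
3^12 = (3^6)^2 = 729^2 = 531441
3^13 = 3 * 3^12 = 3 * 531441 = 1594323
3^26 = (3^13)^2 = 1594323^2 = 2541865828329

Result: 2541865828329
Multiplications needed: 6 (6 lines after 3^1)

3^26 = 2541865828329. Using exponentiation by squaring, this requires 6 multiplications. The key idea: if the exponent is even, square the half-power; if odd, multiply by the base once.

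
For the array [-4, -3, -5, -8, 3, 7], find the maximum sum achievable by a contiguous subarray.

Using Kadane's algorithm on [-4, -3, -5, -8, 3, 7]:

Scanning through the array:
Position 1 (value -3): max_ending_here = -3, max_so_far = -3
Position 2 (value -5): max_ending_here = -5, max_so_far = -3
Position 3 (value -8): max_ending_here = -8, max_so_far = -3
Position 4 (value 3): max_ending_here = 3, max_so_far = 3
Position 5 (value 7): max_ending_here = 10, max_so_far = 10

Maximum subarray: [3, 7]
Maximum sum: 10

The maximum subarray is [3, 7] with sum 10. This subarray runs from index 4 to index 5.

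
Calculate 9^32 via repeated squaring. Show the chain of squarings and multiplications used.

Computing 9^32 by squaring (build up from 9^1; each line after the first costs one multiplication):

9^1 = 9
9^2 = (9^1)^2 = 9^2 = 81
9^4 = (9^2)^2 = 81^2 = 6561
9^8 = (9^4)^2 = 6561^2 = 43046721
9^16 = (9^8)^2 = 43046721^2 = 1853020188851841
9^32 = (9^16)^2 = 1853020188851841^2 = 3433683820292512484657849089281

Result: 3433683820292512484657849089281
Multiplications needed: 5 (5 lines after 9^1)

9^32 = 3433683820292512484657849089281. Using exponentiation by squaring, this requires 5 multiplications. The key idea: if the exponent is even, square the half-power; if odd, multiply by the base once.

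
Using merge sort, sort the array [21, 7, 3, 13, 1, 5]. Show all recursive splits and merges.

Merge sort trace:

Split: [21, 7, 3, 13, 1, 5] -> [21, 7, 3] and [13, 1, 5]
  Split: [21, 7, 3] -> [21] and [7, 3]
    Split: [7, 3] -> [7] and [3]
    Merge: [7] + [3] -> [3, 7]
  Merge: [21] + [3, 7] -> [3, 7, 21]
  Split: [13, 1, 5] -> [13] and [1, 5]
    Split: [1, 5] -> [1] and [5]
    Merge: [1] + [5] -> [1, 5]
  Merge: [13] + [1, 5] -> [1, 5, 13]
Merge: [3, 7, 21] + [1, 5, 13] -> [1, 3, 5, 7, 13, 21]

Final sorted array: [1, 3, 5, 7, 13, 21]

The merge sort proceeds by recursively splitting the array and merging sorted halves.
After all merges, the sorted array is [1, 3, 5, 7, 13, 21].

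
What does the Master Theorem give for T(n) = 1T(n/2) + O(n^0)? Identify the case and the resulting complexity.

Master Theorem for T(n) = 1T(n/2) + O(n^0):

a = 1, b = 2, c = 0
log_b(a) = log_2(1) = 0.0000

Case 2: c = 0 = log_2(1) = 0.0000
T(n) = O(n^0 log n) = O(log n)

For T(n) = 1T(n/2) + O(n^0): log_2(1) = 0.0000. This is Case 2 of the Master Theorem (c = log_b(a), equal work at all levels), giving O(log n).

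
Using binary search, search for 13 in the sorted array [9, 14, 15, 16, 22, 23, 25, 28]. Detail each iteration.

Binary search for 13 in [9, 14, 15, 16, 22, 23, 25, 28]:

lo=0, hi=7, mid=3, arr[mid]=16 -> 16 > 13, search left half
lo=0, hi=2, mid=1, arr[mid]=14 -> 14 > 13, search left half
lo=0, hi=0, mid=0, arr[mid]=9 -> 9 < 13, search right half
lo=1 > hi=0, target 13 not found

Binary search determines that 13 is not in the array after 3 comparisons. The search space was exhausted without finding the target.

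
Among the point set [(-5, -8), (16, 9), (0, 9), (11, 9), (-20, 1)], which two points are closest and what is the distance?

Computing all pairwise distances among 5 points:

d((-5, -8), (16, 9)) = 27.0185
d((-5, -8), (0, 9)) = 17.72
d((-5, -8), (11, 9)) = 23.3452
d((-5, -8), (-20, 1)) = 17.4929
d((16, 9), (0, 9)) = 16.0
d((16, 9), (11, 9)) = 5.0 <-- minimum
d((16, 9), (-20, 1)) = 36.8782
d((0, 9), (11, 9)) = 11.0
d((0, 9), (-20, 1)) = 21.5407
d((11, 9), (-20, 1)) = 32.0156

Closest pair: (16, 9) and (11, 9) with distance 5.0

The closest pair is (16, 9) and (11, 9) with Euclidean distance 5.0. For 5 points, brute-force pairwise comparison is shown above. For large n, the divide-and-conquer algorithm (sort by x, recurse on halves, check the dividing strip) achieves O(n log n).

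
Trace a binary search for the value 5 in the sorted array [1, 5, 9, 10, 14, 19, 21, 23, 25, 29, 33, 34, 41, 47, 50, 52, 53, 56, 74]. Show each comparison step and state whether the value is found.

Binary search for 5 in [1, 5, 9, 10, 14, 19, 21, 23, 25, 29, 33, 34, 41, 47, 50, 52, 53, 56, 74]:

lo=0, hi=18, mid=9, arr[mid]=29 -> 29 > 5, search left half
lo=0, hi=8, mid=4, arr[mid]=14 -> 14 > 5, search left half
lo=0, hi=3, mid=1, arr[mid]=5 -> Found target at index 1!

Binary search finds 5 at index 1 after 3 comparisons. The search repeatedly halves the search space by comparing with the middle element.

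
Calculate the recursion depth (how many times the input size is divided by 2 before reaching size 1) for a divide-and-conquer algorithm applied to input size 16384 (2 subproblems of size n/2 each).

For divide and conquer with division factor 2:

Problem sizes at each level:
Level 0: 16384
Level 1: 8192
Level 2: 4096
Level 3: 2048
Level 4: 1024
Level 5: 512
Level 6: 256
Level 7: 128
Level 8: 64
Level 9: 32
Level 10: 16
Level 11: 8
Level 12: 4
Level 13: 2
Level 14: 1

The root is level 0 and the size-1 base case is level 14 (the tree spans levels 0 through 14, i.e. 15 levels counting the root), so the depth is the number of divisions: log_2(16384) = 14

The recursion tree depth is log_2(16384) = 14. At each level, the problem size is divided by 2, so it takes 14 divisions to reduce to a base case of size 1. The algorithm makes 2 recursive calls at each level.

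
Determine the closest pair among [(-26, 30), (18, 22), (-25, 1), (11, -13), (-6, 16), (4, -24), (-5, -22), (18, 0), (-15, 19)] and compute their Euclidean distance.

Computing all pairwise distances among 9 points:

d((-26, 30), (18, 22)) = 44.7214
d((-26, 30), (-25, 1)) = 29.0172
d((-26, 30), (11, -13)) = 56.7274
d((-26, 30), (-6, 16)) = 24.4131
d((-26, 30), (4, -24)) = 61.7738
d((-26, 30), (-5, -22)) = 56.0803
d((-26, 30), (18, 0)) = 53.2541
d((-26, 30), (-15, 19)) = 15.5563
d((18, 22), (-25, 1)) = 47.8539
d((18, 22), (11, -13)) = 35.6931
d((18, 22), (-6, 16)) = 24.7386
d((18, 22), (4, -24)) = 48.0833
d((18, 22), (-5, -22)) = 49.6488
d((18, 22), (18, 0)) = 22.0
d((18, 22), (-15, 19)) = 33.1361
d((-25, 1), (11, -13)) = 38.6264
d((-25, 1), (-6, 16)) = 24.2074
d((-25, 1), (4, -24)) = 38.2884
d((-25, 1), (-5, -22)) = 30.4795
d((-25, 1), (18, 0)) = 43.0116
d((-25, 1), (-15, 19)) = 20.5913
d((11, -13), (-6, 16)) = 33.6155
d((11, -13), (4, -24)) = 13.0384
d((11, -13), (-5, -22)) = 18.3576
d((11, -13), (18, 0)) = 14.7648
d((11, -13), (-15, 19)) = 41.2311
d((-6, 16), (4, -24)) = 41.2311
d((-6, 16), (-5, -22)) = 38.0132
d((-6, 16), (18, 0)) = 28.8444
d((-6, 16), (-15, 19)) = 9.4868
d((4, -24), (-5, -22)) = 9.2195 <-- minimum
d((4, -24), (18, 0)) = 27.7849
d((4, -24), (-15, 19)) = 47.0106
d((-5, -22), (18, 0)) = 31.8277
d((-5, -22), (-15, 19)) = 42.2019
d((18, 0), (-15, 19)) = 38.0789

Closest pair: (4, -24) and (-5, -22) with distance 9.2195

The closest pair is (4, -24) and (-5, -22) with Euclidean distance 9.2195. For 9 points, brute-force pairwise comparison is shown above. For large n, the divide-and-conquer algorithm (sort by x, recurse on halves, check the dividing strip) achieves O(n log n).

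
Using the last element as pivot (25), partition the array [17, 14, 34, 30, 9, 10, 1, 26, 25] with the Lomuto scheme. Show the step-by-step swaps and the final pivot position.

Lomuto partition with pivot = 25:

Initial array: [17, 14, 34, 30, 9, 10, 1, 26, 25]

arr[0]=17 <= 25: swap with position 0, array becomes [17, 14, 34, 30, 9, 10, 1, 26, 25]
arr[1]=14 <= 25: swap with position 1, array becomes [17, 14, 34, 30, 9, 10, 1, 26, 25]
arr[2]=34 > 25: no swap
arr[3]=30 > 25: no swap
arr[4]=9 <= 25: swap with position 2, array becomes [17, 14, 9, 30, 34, 10, 1, 26, 25]
arr[5]=10 <= 25: swap with position 3, array becomes [17, 14, 9, 10, 34, 30, 1, 26, 25]
arr[6]=1 <= 25: swap with position 4, array becomes [17, 14, 9, 10, 1, 30, 34, 26, 25]
arr[7]=26 > 25: no swap

Place pivot at position 5: [17, 14, 9, 10, 1, 25, 34, 26, 30]
Pivot position: 5

After partitioning with pivot 25, the array becomes [17, 14, 9, 10, 1, 25, 34, 26, 30]. The pivot is placed at index 5. All elements to the left of the pivot are <= 25, and all elements to the right are > 25.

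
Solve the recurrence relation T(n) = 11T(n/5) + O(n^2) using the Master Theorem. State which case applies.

Master Theorem for T(n) = 11T(n/5) + O(n^2):

a = 11, b = 5, c = 2
log_b(a) = log_5(11) = 1.4899

Case 3: c = 2 > log_5(11) = 1.4899
T(n) = O(n^2) = O(n^2)

For T(n) = 11T(n/5) + O(n^2): log_5(11) = 1.4899. This is Case 3 of the Master Theorem (c > log_b(a), work dominated by root), giving O(n^2).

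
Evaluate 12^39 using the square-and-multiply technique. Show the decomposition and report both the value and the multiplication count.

Computing 12^39 by squaring (build up from 12^1; each line after the first costs one multiplication):

12^1 = 12
12^2 = (12^1)^2 = 12^2 = 144
12^4 = (12^2)^2 = 144^2 = 20736
12^8 = (12^4)^2 = 20736^2 = 429981696
12^9 = 12 * 12^8 = 12 * 429981696 = 5159780352
12^18 = (12^9)^2 = 5159780352^2 = 26623333280885243904
12^19 = 12 * 12^18 = 12 * 26623333280885243904 = 319479999370622926848
12^38 = (12^19)^2 = 319479999370622926848^2 = 102067469997853225734913580209377959215104
12^39 = 12 * 12^38 = 12 * 102067469997853225734913580209377959215104 = 1224809639974238708818962962512535510581248

Result: 1224809639974238708818962962512535510581248
Multiplications needed: 8 (8 lines after 12^1)

12^39 = 1224809639974238708818962962512535510581248. Using exponentiation by squaring, this requires 8 multiplications. The key idea: if the exponent is even, square the half-power; if odd, multiply by the base once.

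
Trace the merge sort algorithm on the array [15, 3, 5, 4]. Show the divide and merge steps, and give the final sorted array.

Merge sort trace:

Split: [15, 3, 5, 4] -> [15, 3] and [5, 4]
  Split: [15, 3] -> [15] and [3]
  Merge: [15] + [3] -> [3, 15]
  Split: [5, 4] -> [5] and [4]
  Merge: [5] + [4] -> [4, 5]
Merge: [3, 15] + [4, 5] -> [3, 4, 5, 15]

Final sorted array: [3, 4, 5, 15]

The merge sort proceeds by recursively splitting the array and merging sorted halves.
After all merges, the sorted array is [3, 4, 5, 15].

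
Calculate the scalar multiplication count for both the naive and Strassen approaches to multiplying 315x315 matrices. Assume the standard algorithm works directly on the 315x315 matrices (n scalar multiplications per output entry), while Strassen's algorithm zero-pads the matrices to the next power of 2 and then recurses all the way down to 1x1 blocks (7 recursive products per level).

Matrix multiplication for 315x315 matrices:

Strassen's algorithm requires power-of-2 dimensions. Pad 315x315 to 512x512 (next power of 2).

Standard algorithm: 315^3 = 31255875 multiplications
Strassen's algorithm: 7^(log2(512)) = 7^9 = 40353607 multiplications
Difference: 31255875 - 40353607 = -9097732 (Strassen uses MORE here due to padding overhead — for small or just-over-power-of-2 n, padding can outweigh the per-level savings)

Standard: 31255875 multiplications (315^3). Strassen: 40353607 multiplications (7^9, after padding to 512x512). Strassen reduces 8 recursive multiplications to 7 at each level.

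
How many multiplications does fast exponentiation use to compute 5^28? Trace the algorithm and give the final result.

Computing 5^28 by squaring (build up from 5^1; each line after the first costs one multiplication):

5^1 = 5
5^2 = (5^1)^2 = 5^2 = 25
5^3 = 5 * 5^2 = 5 * 25 = 125
5^6 = (5^3)^2 = 125^2 = 15625
5^7 = 5 * 5^6 = 5 * 15625 = 78125
5^14 = (5^7)^2 = 78125^2 = 6103515625
5^28 = (5^14)^2 = 6103515625^2 = 37252902984619140625

Result: 37252902984619140625
Multiplications needed: 6 (6 lines after 5^1)

5^28 = 37252902984619140625. Using exponentiation by squaring, this requires 6 multiplications. The key idea: if the exponent is even, square the half-power; if odd, multiply by the base once.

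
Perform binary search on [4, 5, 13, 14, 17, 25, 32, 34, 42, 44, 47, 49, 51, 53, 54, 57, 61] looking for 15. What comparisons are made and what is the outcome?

Binary search for 15 in [4, 5, 13, 14, 17, 25, 32, 34, 42, 44, 47, 49, 51, 53, 54, 57, 61]:

lo=0, hi=16, mid=8, arr[mid]=42 -> 42 > 15, search left half
lo=0, hi=7, mid=3, arr[mid]=14 -> 14 < 15, search right half
lo=4, hi=7, mid=5, arr[mid]=25 -> 25 > 15, search left half
lo=4, hi=4, mid=4, arr[mid]=17 -> 17 > 15, search left half
lo=4 > hi=3, target 15 not found

Binary search determines that 15 is not in the array after 4 comparisons. The search space was exhausted without finding the target.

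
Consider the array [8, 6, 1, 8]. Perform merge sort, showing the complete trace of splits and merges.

Merge sort trace:

Split: [8, 6, 1, 8] -> [8, 6] and [1, 8]
  Split: [8, 6] -> [8] and [6]
  Merge: [8] + [6] -> [6, 8]
  Split: [1, 8] -> [1] and [8]
  Merge: [1] + [8] -> [1, 8]
Merge: [6, 8] + [1, 8] -> [1, 6, 8, 8]

Final sorted array: [1, 6, 8, 8]

The merge sort proceeds by recursively splitting the array and merging sorted halves.
After all merges, the sorted array is [1, 6, 8, 8].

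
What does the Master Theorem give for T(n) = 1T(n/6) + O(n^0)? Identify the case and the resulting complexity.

Master Theorem for T(n) = 1T(n/6) + O(n^0):

a = 1, b = 6, c = 0
log_b(a) = log_6(1) = 0.0000

Case 2: c = 0 = log_6(1) = 0.0000
T(n) = O(n^0 log n) = O(log n)

For T(n) = 1T(n/6) + O(n^0): log_6(1) = 0.0000. This is Case 2 of the Master Theorem (c = log_b(a), equal work at all levels), giving O(log n).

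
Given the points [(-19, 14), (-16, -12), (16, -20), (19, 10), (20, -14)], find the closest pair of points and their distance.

Computing all pairwise distances among 5 points:

d((-19, 14), (-16, -12)) = 26.1725
d((-19, 14), (16, -20)) = 48.7955
d((-19, 14), (19, 10)) = 38.2099
d((-19, 14), (20, -14)) = 48.0104
d((-16, -12), (16, -20)) = 32.9848
d((-16, -12), (19, 10)) = 41.3401
d((-16, -12), (20, -14)) = 36.0555
d((16, -20), (19, 10)) = 30.1496
d((16, -20), (20, -14)) = 7.2111 <-- minimum
d((19, 10), (20, -14)) = 24.0208

Closest pair: (16, -20) and (20, -14) with distance 7.2111

The closest pair is (16, -20) and (20, -14) with Euclidean distance 7.2111. For 5 points, brute-force pairwise comparison is shown above. For large n, the divide-and-conquer algorithm (sort by x, recurse on halves, check the dividing strip) achieves O(n log n).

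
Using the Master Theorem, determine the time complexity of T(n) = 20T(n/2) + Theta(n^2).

Master Theorem for T(n) = 20T(n/2) + O(n^2):

a = 20, b = 2, c = 2
log_b(a) = log_2(20) = 4.3219

Case 1: c = 2 < log_2(20) = 4.3219
T(n) = O(n^(log_2 20))

For T(n) = 20T(n/2) + O(n^2): log_2(20) = 4.3219. This is Case 1 of the Master Theorem (c < log_b(a), work dominated by leaves), giving O(n^(log_2 20)).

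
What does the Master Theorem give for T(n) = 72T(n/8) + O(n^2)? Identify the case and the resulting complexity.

Master Theorem for T(n) = 72T(n/8) + O(n^2):

a = 72, b = 8, c = 2
log_b(a) = log_8(72) = 2.0566

Case 1: c = 2 < log_8(72) = 2.0566
T(n) = O(n^(log_8 72))

For T(n) = 72T(n/8) + O(n^2): log_8(72) = 2.0566. This is Case 1 of the Master Theorem (c < log_b(a), work dominated by leaves), giving O(n^(log_8 72)).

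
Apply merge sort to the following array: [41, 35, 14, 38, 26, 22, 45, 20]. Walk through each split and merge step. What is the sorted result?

Merge sort trace:

Split: [41, 35, 14, 38, 26, 22, 45, 20] -> [41, 35, 14, 38] and [26, 22, 45, 20]
  Split: [41, 35, 14, 38] -> [41, 35] and [14, 38]
    Split: [41, 35] -> [41] and [35]
    Merge: [41] + [35] -> [35, 41]
    Split: [14, 38] -> [14] and [38]
    Merge: [14] + [38] -> [14, 38]
  Merge: [35, 41] + [14, 38] -> [14, 35, 38, 41]
  Split: [26, 22, 45, 20] -> [26, 22] and [45, 20]
    Split: [26, 22] -> [26] and [22]
    Merge: [26] + [22] -> [22, 26]
    Split: [45, 20] -> [45] and [20]
    Merge: [45] + [20] -> [20, 45]
  Merge: [22, 26] + [20, 45] -> [20, 22, 26, 45]
Merge: [14, 35, 38, 41] + [20, 22, 26, 45] -> [14, 20, 22, 26, 35, 38, 41, 45]

Final sorted array: [14, 20, 22, 26, 35, 38, 41, 45]

The merge sort proceeds by recursively splitting the array and merging sorted halves.
After all merges, the sorted array is [14, 20, 22, 26, 35, 38, 41, 45].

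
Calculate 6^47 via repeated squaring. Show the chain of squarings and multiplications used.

Computing 6^47 by squaring (build up from 6^1; each line after the first costs one multiplication):

6^1 = 6
6^2 = (6^1)^2 = 6^2 = 36
6^4 = (6^2)^2 = 36^2 = 1296
6^5 = 6 * 6^4 = 6 * 1296 = 7776
6^10 = (6^5)^2 = 7776^2 = 60466176
6^11 = 6 * 6^10 = 6 * 60466176 = 362797056
6^22 = (6^11)^2 = 362797056^2 = 131621703842267136
6^23 = 6 * 6^22 = 6 * 131621703842267136 = 789730223053602816
6^46 = (6^23)^2 = 789730223053602816^2 = 623673825204293256669089197883129856
6^47 = 6 * 6^46 = 6 * 623673825204293256669089197883129856 = 3742042951225759540014535187298779136

Result: 3742042951225759540014535187298779136
Multiplications needed: 9 (9 lines after 6^1)

6^47 = 3742042951225759540014535187298779136. Using exponentiation by squaring, this requires 9 multiplications. The key idea: if the exponent is even, square the half-power; if odd, multiply by the base once.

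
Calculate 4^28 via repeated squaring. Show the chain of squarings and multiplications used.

Computing 4^28 by squaring (build up from 4^1; each line after the first costs one multiplication):

4^1 = 4
4^2 = (4^1)^2 = 4^2 = 16
4^3 = 4 * 4^2 = 4 * 16 = 64
4^6 = (4^3)^2 = 64^2 = 4096
4^7 = 4 * 4^6 = 4 * 4096 = 16384
4^14 = (4^7)^2 = 16384^2 = 268435456
4^28 = (4^14)^2 = 268435456^2 = 72057594037927936

Result: 72057594037927936
Multiplications needed: 6 (6 lines after 4^1)

4^28 = 72057594037927936. Using exponentiation by squaring, this requires 6 multiplications. The key idea: if the exponent is even, square the half-power; if odd, multiply by the base once.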